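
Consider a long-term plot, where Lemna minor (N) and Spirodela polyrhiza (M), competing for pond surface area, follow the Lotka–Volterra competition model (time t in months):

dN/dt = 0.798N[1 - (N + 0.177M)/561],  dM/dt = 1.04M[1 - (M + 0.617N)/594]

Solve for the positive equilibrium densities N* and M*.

N* ≈ 512, M* ≈ 278

Setting both brackets to zero gives the nullclines N + 0.177M = 561 and 0.617N + M = 594.
Substituting M = 594 - 0.617N into the first: N(1 - 0.177·0.617) = 561 - 0.177·594.
So N* = 456/0.891 = 512, and then M* = 594 - 0.617·512 = 278.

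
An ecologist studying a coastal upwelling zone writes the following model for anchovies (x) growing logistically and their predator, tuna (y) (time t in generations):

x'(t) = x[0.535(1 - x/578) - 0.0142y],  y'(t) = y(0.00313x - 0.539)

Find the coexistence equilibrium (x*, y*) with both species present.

x* ≈ 172, y* ≈ 26.5

From dy/dt = 0 with y > 0: 0.00313x* = 0.539, so x* = 172.
Substitute into dx/dt = 0: 0.535(1 - 172/578) = 0.0142y*.
The bracket is 0.702, giving y* = 0.376/0.0142 = 26.5.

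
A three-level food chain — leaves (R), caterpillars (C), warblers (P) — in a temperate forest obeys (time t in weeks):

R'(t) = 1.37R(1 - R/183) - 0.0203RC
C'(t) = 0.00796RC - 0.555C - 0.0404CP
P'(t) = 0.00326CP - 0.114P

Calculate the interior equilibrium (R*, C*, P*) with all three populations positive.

From dP/dt = 0: 0.00326C* = 0.114, so C* = 35.
From dR/dt = 0: 1.37(1 - R*/183) = 0.0203·35, giving R* = 183·(1 - 0.518) = 88.2.
From dC/dt = 0: 0.00796·88.2 - 0.555 = 0.0404P*, so P* = 0.147/0.0404 = 3.64.

R* ≈ 88.2, C* ≈ 35, P* ≈ 3.64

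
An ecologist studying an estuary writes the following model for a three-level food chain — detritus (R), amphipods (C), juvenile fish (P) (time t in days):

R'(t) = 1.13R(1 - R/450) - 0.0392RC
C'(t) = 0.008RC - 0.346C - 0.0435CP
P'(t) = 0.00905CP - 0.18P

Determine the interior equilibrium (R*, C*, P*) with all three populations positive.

R* ≈ 140, C* ≈ 19.9, P* ≈ 17.7

From dP/dt = 0: 0.00905C* = 0.18, so C* = 19.9.
From dR/dt = 0: 1.13(1 - R*/450) = 0.0392·19.9, giving R* = 450·(1 - 0.69) = 140.
From dC/dt = 0: 0.008·140 - 0.346 = 0.0435P*, so P* = 0.77/0.0435 = 17.7.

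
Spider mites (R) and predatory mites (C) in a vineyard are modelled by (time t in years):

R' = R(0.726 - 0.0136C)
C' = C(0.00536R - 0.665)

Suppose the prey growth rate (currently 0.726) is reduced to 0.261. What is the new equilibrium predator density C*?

C* ≈ 19.2

At the interior fixed point, setting dR/dt = 0 with R > 0 fixes C* = (prey growth rate)/(RC coefficient) — independent of the other coefficients.
With the change, C* = 0.261/0.0136 = 19.2; it falls from 53.4.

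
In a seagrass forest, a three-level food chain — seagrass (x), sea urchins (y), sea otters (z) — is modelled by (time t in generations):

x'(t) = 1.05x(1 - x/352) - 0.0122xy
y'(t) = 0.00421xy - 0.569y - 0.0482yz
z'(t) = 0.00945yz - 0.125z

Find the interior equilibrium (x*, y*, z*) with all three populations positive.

From dz/dt = 0: 0.00945y* = 0.125, so y* = 13.2.
From dx/dt = 0: 1.05(1 - x*/352) = 0.0122·13.2, giving x* = 352·(1 - 0.154) = 298.
From dy/dt = 0: 0.00421·298 - 0.569 = 0.0482z*, so z* = 0.685/0.0482 = 14.2.

x* ≈ 298, y* ≈ 13.2, z* ≈ 14.2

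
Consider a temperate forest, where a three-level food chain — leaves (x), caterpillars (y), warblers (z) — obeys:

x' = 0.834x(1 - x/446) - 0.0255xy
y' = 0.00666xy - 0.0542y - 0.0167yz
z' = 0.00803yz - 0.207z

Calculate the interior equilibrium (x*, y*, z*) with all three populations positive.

x* ≈ 94.5, y* ≈ 25.8, z* ≈ 34.4

From dz/dt = 0: 0.00803y* = 0.207, so y* = 25.8.
From dx/dt = 0: 0.834(1 - x*/446) = 0.0255·25.8, giving x* = 446·(1 - 0.788) = 94.5.
From dy/dt = 0: 0.00666·94.5 - 0.0542 = 0.0167z*, so z* = 0.575/0.0167 = 34.4.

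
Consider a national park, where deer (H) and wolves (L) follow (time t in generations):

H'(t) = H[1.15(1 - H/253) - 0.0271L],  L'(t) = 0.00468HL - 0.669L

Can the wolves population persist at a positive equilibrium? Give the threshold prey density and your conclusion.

Threshold H = 143; K > 143, so yes, the predator persists.

The predator equation gives dL/dt > 0 only when H > 0.669/0.00468 = 143.
Without the predator, H → K = 253. Since 253 > 143, the predator can invade and persist.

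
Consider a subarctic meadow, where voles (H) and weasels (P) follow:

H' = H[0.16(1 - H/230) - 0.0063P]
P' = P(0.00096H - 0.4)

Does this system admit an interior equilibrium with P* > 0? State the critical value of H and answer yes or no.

Threshold H = 417; K < 417, so no, the predator goes extinct.

The predator equation gives dP/dt > 0 only when H > 0.4/0.00096 = 417.
Without the predator, H → K = 230. Since 230 < 417, the predator cannot invade.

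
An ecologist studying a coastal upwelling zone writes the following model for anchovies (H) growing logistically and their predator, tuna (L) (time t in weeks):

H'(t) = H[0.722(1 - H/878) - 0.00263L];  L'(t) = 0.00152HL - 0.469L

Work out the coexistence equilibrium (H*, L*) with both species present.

H* ≈ 309, L* ≈ 178

From dL/dt = 0 with L > 0: 0.00152H* = 0.469, so H* = 309.
Substitute into dH/dt = 0: 0.722(1 - 309/878) = 0.00263L*.
The bracket is 0.649, giving L* = 0.468/0.00263 = 178.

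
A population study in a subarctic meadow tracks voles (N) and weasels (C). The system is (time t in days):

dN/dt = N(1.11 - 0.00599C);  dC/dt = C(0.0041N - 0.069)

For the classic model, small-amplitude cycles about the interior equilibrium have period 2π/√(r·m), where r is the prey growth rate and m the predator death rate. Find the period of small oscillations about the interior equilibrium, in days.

Here r = 1.11 and m = 0.069, so r·m = 0.0766.
ω = √0.0766 = 0.277 per day, hence T = 2π/ω ≈ 22.7 days.

T ≈ 22.7 days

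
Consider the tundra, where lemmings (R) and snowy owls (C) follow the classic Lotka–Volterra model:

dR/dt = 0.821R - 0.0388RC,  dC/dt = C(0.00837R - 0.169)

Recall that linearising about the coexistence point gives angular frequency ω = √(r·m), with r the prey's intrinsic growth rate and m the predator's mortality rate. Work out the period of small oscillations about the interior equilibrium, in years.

Here r = 0.821 and m = 0.169, so r·m = 0.139.
ω = √0.139 = 0.372 per year, hence T = 2π/ω ≈ 16.9 years.

T ≈ 16.9 years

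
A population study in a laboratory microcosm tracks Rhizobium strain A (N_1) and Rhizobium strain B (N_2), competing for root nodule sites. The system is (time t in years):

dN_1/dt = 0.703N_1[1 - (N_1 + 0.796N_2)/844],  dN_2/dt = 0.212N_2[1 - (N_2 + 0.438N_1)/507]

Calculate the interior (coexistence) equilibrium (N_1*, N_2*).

N_1* ≈ 676, N_2* ≈ 211

Setting both brackets to zero gives the nullclines N_1 + 0.796N_2 = 844 and 0.438N_1 + N_2 = 507.
Substituting N_2 = 507 - 0.438N_1 into the first: N_1(1 - 0.796·0.438) = 844 - 0.796·507.
So N_1* = 440/0.651 = 676, and then N_2* = 507 - 0.438·676 = 211.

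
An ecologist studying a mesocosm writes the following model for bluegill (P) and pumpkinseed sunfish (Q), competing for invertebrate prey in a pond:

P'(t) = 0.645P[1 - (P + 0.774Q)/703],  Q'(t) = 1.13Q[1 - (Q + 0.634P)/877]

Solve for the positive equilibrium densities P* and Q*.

P* ≈ 47.5, Q* ≈ 847

Setting both brackets to zero gives the nullclines P + 0.774Q = 703 and 0.634P + Q = 877.
Substituting Q = 877 - 0.634P into the first: P(1 - 0.774·0.634) = 703 - 0.774·877.
So P* = 24.2/0.509 = 47.5, and then Q* = 877 - 0.634·47.5 = 847.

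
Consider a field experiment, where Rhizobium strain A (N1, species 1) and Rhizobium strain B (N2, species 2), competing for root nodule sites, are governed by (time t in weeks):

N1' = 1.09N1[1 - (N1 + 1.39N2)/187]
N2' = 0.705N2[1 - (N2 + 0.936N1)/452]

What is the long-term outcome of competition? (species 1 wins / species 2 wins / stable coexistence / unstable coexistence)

Compare the nullcline intercepts: K1/α12 = 187/1.39 = 135 < K2 = 452; K2/α21 = 452/0.936 = 483 > K1 = 187.
Since the inequalities point opposite ways, species 2 can invade but species 1 cannot.

species 2 excludes species 1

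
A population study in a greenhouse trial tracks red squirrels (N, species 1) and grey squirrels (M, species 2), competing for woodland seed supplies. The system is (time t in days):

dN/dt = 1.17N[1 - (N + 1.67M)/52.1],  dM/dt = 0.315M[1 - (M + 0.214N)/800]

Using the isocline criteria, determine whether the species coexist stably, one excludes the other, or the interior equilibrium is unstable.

species 2 excludes species 1

Compare the nullcline intercepts: K1/α12 = 52.1/1.67 = 31.2 < K2 = 800; K2/α21 = 800/0.214 = 3740 > K1 = 52.1.
Since the inequalities point opposite ways, species 2 can invade but species 1 cannot.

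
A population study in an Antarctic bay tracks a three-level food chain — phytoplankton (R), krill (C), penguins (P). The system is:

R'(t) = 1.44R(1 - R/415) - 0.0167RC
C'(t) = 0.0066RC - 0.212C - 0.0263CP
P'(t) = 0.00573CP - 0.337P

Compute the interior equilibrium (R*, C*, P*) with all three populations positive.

From dP/dt = 0: 0.00573C* = 0.337, so C* = 58.8.
From dR/dt = 0: 1.44(1 - R*/415) = 0.0167·58.8, giving R* = 415·(1 - 0.682) = 132.
From dC/dt = 0: 0.0066·132 - 0.212 = 0.0263P*, so P* = 0.659/0.0263 = 25.

R* ≈ 132, C* ≈ 58.8, P* ≈ 25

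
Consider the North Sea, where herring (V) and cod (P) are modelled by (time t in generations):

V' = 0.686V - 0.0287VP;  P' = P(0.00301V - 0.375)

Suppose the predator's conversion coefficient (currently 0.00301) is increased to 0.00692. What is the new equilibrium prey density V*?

At the interior fixed point, setting dP/dt = 0 with P > 0 fixes V* = (predator death rate)/(VP coefficient) — independent of the other coefficients.
With the change, V* = 0.375/0.00692 = 54.2; it falls from 125.

V* ≈ 54.2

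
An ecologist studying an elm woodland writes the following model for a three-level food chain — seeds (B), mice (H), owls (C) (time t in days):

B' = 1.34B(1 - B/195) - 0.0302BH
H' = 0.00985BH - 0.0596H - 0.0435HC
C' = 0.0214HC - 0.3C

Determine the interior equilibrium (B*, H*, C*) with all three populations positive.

B* ≈ 133, H* ≈ 14, C* ≈ 28.8

From dC/dt = 0: 0.0214H* = 0.3, so H* = 14.
From dB/dt = 0: 1.34(1 - B*/195) = 0.0302·14, giving B* = 195·(1 - 0.316) = 133.
From dH/dt = 0: 0.00985·133 - 0.0596 = 0.0435C*, so C* = 1.25/0.0435 = 28.8.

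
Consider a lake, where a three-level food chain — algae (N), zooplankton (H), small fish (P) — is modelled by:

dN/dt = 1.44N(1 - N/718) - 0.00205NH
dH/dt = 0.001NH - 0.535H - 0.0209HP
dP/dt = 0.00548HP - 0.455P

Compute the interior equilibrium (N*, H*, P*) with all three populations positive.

From dP/dt = 0: 0.00548H* = 0.455, so H* = 83.
From dN/dt = 0: 1.44(1 - N*/718) = 0.00205·83, giving N* = 718·(1 - 0.118) = 633.
From dH/dt = 0: 0.001·633 - 0.535 = 0.0209P*, so P* = 0.0981/0.0209 = 4.7.

N* ≈ 633, H* ≈ 83, P* ≈ 4.7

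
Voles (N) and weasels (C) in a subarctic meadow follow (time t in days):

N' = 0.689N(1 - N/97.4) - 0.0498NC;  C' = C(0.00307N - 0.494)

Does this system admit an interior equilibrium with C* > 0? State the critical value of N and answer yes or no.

The predator equation gives dC/dt > 0 only when N > 0.494/0.00307 = 161.
Without the predator, N → K = 97.4. Since 97.4 < 161, the predator cannot invade.

Threshold N = 161; K < 161, so no, the predator goes extinct.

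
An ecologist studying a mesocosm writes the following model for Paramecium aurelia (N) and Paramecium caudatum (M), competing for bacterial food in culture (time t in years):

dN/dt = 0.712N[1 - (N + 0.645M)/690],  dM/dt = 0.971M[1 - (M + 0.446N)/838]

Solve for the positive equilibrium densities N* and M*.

Setting both brackets to zero gives the nullclines N + 0.645M = 690 and 0.446N + M = 838.
Substituting M = 838 - 0.446N into the first: N(1 - 0.645·0.446) = 690 - 0.645·838.
So N* = 149/0.712 = 210, and then M* = 838 - 0.446·210 = 744.

N* ≈ 210, M* ≈ 744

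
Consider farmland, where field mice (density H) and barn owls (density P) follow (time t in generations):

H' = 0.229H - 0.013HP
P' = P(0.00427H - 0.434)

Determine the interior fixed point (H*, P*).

H* ≈ 102, P* ≈ 17.6

Set dP/dt = 0 with P > 0: 0.00427H - 0.434 = 0, so H* = 0.434/0.00427 = 102.
Set dH/dt = 0 with H > 0: 0.229 - 0.013P = 0, so P* = 0.229/0.013 = 17.6.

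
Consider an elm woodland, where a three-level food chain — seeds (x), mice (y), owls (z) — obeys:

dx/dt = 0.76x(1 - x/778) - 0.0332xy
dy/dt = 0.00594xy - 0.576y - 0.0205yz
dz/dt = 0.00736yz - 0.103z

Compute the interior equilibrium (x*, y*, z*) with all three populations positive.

x* ≈ 302, y* ≈ 14, z* ≈ 59.5

From dz/dt = 0: 0.00736y* = 0.103, so y* = 14.
From dx/dt = 0: 0.76(1 - x*/778) = 0.0332·14, giving x* = 778·(1 - 0.611) = 302.
From dy/dt = 0: 0.00594·302 - 0.576 = 0.0205z*, so z* = 1.22/0.0205 = 59.5.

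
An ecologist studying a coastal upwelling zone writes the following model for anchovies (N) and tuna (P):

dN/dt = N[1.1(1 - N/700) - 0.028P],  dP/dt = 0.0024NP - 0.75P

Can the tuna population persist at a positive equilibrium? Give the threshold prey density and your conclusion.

Threshold N = 312; K > 312, so yes, the predator persists.

The predator equation gives dP/dt > 0 only when N > 0.75/0.0024 = 312.
Without the predator, N → K = 700. Since 700 > 312, the predator can invade and persist.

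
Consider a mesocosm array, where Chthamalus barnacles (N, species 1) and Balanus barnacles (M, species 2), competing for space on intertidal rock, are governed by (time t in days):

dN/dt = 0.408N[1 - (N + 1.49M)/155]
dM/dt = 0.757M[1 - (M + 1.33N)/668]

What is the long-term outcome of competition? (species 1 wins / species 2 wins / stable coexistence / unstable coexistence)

species 2 excludes species 1

Compare the nullcline intercepts: K1/α12 = 155/1.49 = 104 < K2 = 668; K2/α21 = 668/1.33 = 502 > K1 = 155.
Since the inequalities point opposite ways, species 2 can invade but species 1 cannot.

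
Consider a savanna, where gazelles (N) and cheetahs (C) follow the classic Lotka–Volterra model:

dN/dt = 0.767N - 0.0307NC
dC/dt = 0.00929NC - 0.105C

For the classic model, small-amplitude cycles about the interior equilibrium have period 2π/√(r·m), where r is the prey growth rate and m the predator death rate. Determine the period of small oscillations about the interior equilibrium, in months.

Here r = 0.767 and m = 0.105, so r·m = 0.0805.
ω = √0.0805 = 0.284 per month, hence T = 2π/ω ≈ 22.1 months.

T ≈ 22.1 months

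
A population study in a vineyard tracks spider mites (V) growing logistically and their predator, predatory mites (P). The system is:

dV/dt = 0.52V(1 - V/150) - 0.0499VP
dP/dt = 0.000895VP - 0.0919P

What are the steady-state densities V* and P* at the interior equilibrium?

V* ≈ 103, P* ≈ 3.29

From dP/dt = 0 with P > 0: 0.000895V* = 0.0919, so V* = 103.
Substitute into dV/dt = 0: 0.52(1 - 103/150) = 0.0499P*.
The bracket is 0.315, giving P* = 0.164/0.0499 = 3.29.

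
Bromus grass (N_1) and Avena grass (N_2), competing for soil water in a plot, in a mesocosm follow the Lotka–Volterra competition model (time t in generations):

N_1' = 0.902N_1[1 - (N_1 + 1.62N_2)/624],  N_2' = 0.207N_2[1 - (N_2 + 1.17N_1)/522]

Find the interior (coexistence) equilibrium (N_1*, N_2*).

Setting both brackets to zero gives the nullclines N_1 + 1.62N_2 = 624 and 1.17N_1 + N_2 = 522.
Substituting N_2 = 522 - 1.17N_1 into the first: N_1(1 - 1.62·1.17) = 624 - 1.62·522.
So N_1* = -222/-0.895 = 248, and then N_2* = 522 - 1.17·248 = 232.

N_1* ≈ 248, N_2* ≈ 232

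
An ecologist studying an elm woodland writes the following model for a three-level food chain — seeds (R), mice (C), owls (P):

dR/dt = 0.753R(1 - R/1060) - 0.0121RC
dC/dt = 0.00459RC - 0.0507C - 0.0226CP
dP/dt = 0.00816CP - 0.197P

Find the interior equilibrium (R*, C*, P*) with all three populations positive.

R* ≈ 649, C* ≈ 24.1, P* ≈ 130

From dP/dt = 0: 0.00816C* = 0.197, so C* = 24.1.
From dR/dt = 0: 0.753(1 - R*/1060) = 0.0121·24.1, giving R* = 1060·(1 - 0.388) = 649.
From dC/dt = 0: 0.00459·649 - 0.0507 = 0.0226P*, so P* = 2.93/0.0226 = 130.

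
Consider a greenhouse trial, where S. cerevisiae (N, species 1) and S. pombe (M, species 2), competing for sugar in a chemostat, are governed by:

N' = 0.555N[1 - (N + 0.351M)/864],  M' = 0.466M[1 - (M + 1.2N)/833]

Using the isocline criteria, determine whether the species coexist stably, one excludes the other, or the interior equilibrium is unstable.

Compare the nullcline intercepts: K1/α12 = 864/0.351 = 2460 > K2 = 833; K2/α21 = 833/1.2 = 694 < K1 = 864.
Since the inequalities point opposite ways, species 1 can invade but species 2 cannot.

species 1 excludes species 2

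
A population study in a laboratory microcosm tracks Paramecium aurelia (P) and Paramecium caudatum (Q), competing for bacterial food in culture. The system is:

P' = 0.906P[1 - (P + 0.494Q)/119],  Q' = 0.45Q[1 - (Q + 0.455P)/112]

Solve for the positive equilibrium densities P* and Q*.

P* ≈ 82.1, Q* ≈ 74.6

Setting both brackets to zero gives the nullclines P + 0.494Q = 119 and 0.455P + Q = 112.
Substituting Q = 112 - 0.455P into the first: P(1 - 0.494·0.455) = 119 - 0.494·112.
So P* = 63.7/0.775 = 82.1, and then Q* = 112 - 0.455·82.1 = 74.6.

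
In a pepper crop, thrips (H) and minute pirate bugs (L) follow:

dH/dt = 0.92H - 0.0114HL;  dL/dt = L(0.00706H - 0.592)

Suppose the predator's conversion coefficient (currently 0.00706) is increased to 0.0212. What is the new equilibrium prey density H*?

H* ≈ 27.9

At the interior fixed point, setting dL/dt = 0 with L > 0 fixes H* = (predator death rate)/(HL coefficient) — independent of the other coefficients.
With the change, H* = 0.592/0.0212 = 27.9; it falls from 83.9.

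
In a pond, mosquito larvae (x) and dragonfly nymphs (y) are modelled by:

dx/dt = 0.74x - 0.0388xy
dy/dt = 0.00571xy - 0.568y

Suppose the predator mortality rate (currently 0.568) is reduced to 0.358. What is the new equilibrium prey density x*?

x* ≈ 62.7

At the interior fixed point, setting dy/dt = 0 with y > 0 fixes x* = (predator death rate)/(xy coefficient) — independent of the other coefficients.
With the change, x* = 0.358/0.00571 = 62.7; it falls from 99.5.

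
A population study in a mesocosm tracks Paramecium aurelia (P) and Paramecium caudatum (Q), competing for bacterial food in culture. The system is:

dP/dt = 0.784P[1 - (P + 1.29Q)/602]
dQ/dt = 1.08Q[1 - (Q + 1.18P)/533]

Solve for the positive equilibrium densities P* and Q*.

Setting both brackets to zero gives the nullclines P + 1.29Q = 602 and 1.18P + Q = 533.
Substituting Q = 533 - 1.18P into the first: P(1 - 1.29·1.18) = 602 - 1.29·533.
So P* = -85.6/-0.522 = 164, and then Q* = 533 - 1.18·164 = 340.

P* ≈ 164, Q* ≈ 340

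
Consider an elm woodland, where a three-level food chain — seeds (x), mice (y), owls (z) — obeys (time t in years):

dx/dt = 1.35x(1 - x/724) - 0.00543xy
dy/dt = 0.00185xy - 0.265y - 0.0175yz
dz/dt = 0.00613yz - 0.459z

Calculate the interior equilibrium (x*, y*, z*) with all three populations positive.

From dz/dt = 0: 0.00613y* = 0.459, so y* = 74.9.
From dx/dt = 0: 1.35(1 - x*/724) = 0.00543·74.9, giving x* = 724·(1 - 0.301) = 506.
From dy/dt = 0: 0.00185·506 - 0.265 = 0.0175z*, so z* = 0.671/0.0175 = 38.3.

x* ≈ 506, y* ≈ 74.9, z* ≈ 38.3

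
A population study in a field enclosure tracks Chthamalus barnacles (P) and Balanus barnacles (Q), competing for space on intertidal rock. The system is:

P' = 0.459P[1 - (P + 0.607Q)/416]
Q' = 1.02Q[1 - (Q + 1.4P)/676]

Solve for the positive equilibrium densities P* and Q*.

Setting both brackets to zero gives the nullclines P + 0.607Q = 416 and 1.4P + Q = 676.
Substituting Q = 676 - 1.4P into the first: P(1 - 0.607·1.4) = 416 - 0.607·676.
So P* = 5.67/0.15 = 37.7, and then Q* = 676 - 1.4·37.7 = 623.

P* ≈ 37.7, Q* ≈ 623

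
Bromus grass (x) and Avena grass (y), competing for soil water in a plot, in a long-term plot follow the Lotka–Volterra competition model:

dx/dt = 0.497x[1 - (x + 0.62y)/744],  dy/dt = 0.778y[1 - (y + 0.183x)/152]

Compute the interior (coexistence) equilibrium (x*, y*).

x* ≈ 733, y* ≈ 17.9

Setting both brackets to zero gives the nullclines x + 0.62y = 744 and 0.183x + y = 152.
Substituting y = 152 - 0.183x into the first: x(1 - 0.62·0.183) = 744 - 0.62·152.
So x* = 650/0.887 = 733, and then y* = 152 - 0.183·733 = 17.9.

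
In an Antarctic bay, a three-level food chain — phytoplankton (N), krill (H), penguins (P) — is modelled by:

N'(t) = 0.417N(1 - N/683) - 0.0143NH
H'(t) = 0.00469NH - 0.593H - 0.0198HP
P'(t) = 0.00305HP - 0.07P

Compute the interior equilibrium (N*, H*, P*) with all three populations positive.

N* ≈ 145, H* ≈ 23, P* ≈ 4.5

From dP/dt = 0: 0.00305H* = 0.07, so H* = 23.
From dN/dt = 0: 0.417(1 - N*/683) = 0.0143·23, giving N* = 683·(1 - 0.787) = 145.
From dH/dt = 0: 0.00469·145 - 0.593 = 0.0198P*, so P* = 0.0892/0.0198 = 4.5.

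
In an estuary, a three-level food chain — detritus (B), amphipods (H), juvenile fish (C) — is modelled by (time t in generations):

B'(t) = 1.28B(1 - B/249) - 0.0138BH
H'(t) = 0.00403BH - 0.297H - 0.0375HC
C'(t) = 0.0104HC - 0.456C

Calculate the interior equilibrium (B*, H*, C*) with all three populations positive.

From dC/dt = 0: 0.0104H* = 0.456, so H* = 43.8.
From dB/dt = 0: 1.28(1 - B*/249) = 0.0138·43.8, giving B* = 249·(1 - 0.473) = 131.
From dH/dt = 0: 0.00403·131 - 0.297 = 0.0375C*, so C* = 0.232/0.0375 = 6.19.

B* ≈ 131, H* ≈ 43.8, C* ≈ 6.19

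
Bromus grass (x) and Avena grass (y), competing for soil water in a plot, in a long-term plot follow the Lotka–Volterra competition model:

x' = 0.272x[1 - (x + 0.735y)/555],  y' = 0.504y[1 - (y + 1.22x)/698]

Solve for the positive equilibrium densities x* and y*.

x* ≈ 406, y* ≈ 202

Setting both brackets to zero gives the nullclines x + 0.735y = 555 and 1.22x + y = 698.
Substituting y = 698 - 1.22x into the first: x(1 - 0.735·1.22) = 555 - 0.735·698.
So x* = 42/0.103 = 406, and then y* = 698 - 1.22·406 = 202.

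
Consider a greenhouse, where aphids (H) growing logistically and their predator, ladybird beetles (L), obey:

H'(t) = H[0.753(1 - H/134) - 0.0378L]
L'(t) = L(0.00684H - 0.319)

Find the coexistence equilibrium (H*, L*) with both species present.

From dL/dt = 0 with L > 0: 0.00684H* = 0.319, so H* = 46.6.
Substitute into dH/dt = 0: 0.753(1 - 46.6/134) = 0.0378L*.
The bracket is 0.652, giving L* = 0.491/0.0378 = 13.

H* ≈ 46.6, L* ≈ 13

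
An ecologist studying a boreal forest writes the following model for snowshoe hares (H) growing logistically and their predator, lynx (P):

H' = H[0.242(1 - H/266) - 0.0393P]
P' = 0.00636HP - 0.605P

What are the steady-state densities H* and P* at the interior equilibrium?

From dP/dt = 0 with P > 0: 0.00636H* = 0.605, so H* = 95.1.
Substitute into dH/dt = 0: 0.242(1 - 95.1/266) = 0.0393P*.
The bracket is 0.642, giving P* = 0.155/0.0393 = 3.96.

H* ≈ 95.1, P* ≈ 3.96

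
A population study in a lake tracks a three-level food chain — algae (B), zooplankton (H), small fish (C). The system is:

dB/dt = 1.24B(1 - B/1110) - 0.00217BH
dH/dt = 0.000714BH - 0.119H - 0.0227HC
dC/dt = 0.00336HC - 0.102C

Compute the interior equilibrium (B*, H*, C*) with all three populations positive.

From dC/dt = 0: 0.00336H* = 0.102, so H* = 30.4.
From dB/dt = 0: 1.24(1 - B*/1110) = 0.00217·30.4, giving B* = 1110·(1 - 0.0531) = 1050.
From dH/dt = 0: 0.000714·1050 - 0.119 = 0.0227C*, so C* = 0.631/0.0227 = 27.8.

B* ≈ 1050, H* ≈ 30.4, C* ≈ 27.8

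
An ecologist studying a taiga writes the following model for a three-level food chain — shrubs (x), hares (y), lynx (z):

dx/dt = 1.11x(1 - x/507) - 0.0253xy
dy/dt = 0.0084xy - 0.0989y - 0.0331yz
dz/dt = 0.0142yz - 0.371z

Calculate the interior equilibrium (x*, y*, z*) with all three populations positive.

From dz/dt = 0: 0.0142y* = 0.371, so y* = 26.1.
From dx/dt = 0: 1.11(1 - x*/507) = 0.0253·26.1, giving x* = 507·(1 - 0.596) = 205.
From dy/dt = 0: 0.0084·205 - 0.0989 = 0.0331z*, so z* = 1.62/0.0331 = 49.1.

x* ≈ 205, y* ≈ 26.1, z* ≈ 49.1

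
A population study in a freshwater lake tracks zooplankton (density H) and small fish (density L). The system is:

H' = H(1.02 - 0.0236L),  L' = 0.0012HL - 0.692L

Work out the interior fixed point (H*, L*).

Set dL/dt = 0 with L > 0: 0.0012H - 0.692 = 0, so H* = 0.692/0.0012 = 577.
Set dH/dt = 0 with H > 0: 1.02 - 0.0236L = 0, so L* = 1.02/0.0236 = 43.2.

H* ≈ 577, L* ≈ 43.2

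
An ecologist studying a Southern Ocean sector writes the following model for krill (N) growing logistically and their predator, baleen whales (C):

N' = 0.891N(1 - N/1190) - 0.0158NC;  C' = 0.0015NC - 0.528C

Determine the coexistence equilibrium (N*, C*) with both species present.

From dC/dt = 0 with C > 0: 0.0015N* = 0.528, so N* = 352.
Substitute into dN/dt = 0: 0.891(1 - 352/1190) = 0.0158C*.
The bracket is 0.704, giving C* = 0.627/0.0158 = 39.7.

N* ≈ 352, C* ≈ 39.7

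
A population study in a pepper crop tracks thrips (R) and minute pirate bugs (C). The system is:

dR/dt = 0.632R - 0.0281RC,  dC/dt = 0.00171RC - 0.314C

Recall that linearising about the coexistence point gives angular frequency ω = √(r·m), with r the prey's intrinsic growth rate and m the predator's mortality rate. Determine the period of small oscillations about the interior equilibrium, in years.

T ≈ 14.1 years

Here r = 0.632 and m = 0.314, so r·m = 0.198.
ω = √0.198 = 0.445 per year, hence T = 2π/ω ≈ 14.1 years.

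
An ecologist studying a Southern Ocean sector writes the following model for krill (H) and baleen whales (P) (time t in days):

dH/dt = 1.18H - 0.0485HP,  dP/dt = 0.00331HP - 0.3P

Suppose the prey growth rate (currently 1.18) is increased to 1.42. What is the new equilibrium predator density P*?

P* ≈ 29.3

At the interior fixed point, setting dH/dt = 0 with H > 0 fixes P* = (prey growth rate)/(HP coefficient) — independent of the other coefficients.
With the change, P* = 1.42/0.0485 = 29.3; it rises from 24.3.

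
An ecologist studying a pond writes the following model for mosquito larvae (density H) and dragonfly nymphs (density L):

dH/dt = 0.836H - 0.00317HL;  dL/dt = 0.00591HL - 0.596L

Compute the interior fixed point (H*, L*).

Set dL/dt = 0 with L > 0: 0.00591H - 0.596 = 0, so H* = 0.596/0.00591 = 101.
Set dH/dt = 0 with H > 0: 0.836 - 0.00317L = 0, so L* = 0.836/0.00317 = 264.

H* ≈ 101, L* ≈ 264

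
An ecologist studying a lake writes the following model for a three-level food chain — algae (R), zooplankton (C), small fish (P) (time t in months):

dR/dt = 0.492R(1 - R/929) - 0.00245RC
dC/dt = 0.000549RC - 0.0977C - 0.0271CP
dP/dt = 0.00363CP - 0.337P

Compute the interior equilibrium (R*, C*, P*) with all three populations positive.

From dP/dt = 0: 0.00363C* = 0.337, so C* = 92.8.
From dR/dt = 0: 0.492(1 - R*/929) = 0.00245·92.8, giving R* = 929·(1 - 0.462) = 500.
From dC/dt = 0: 0.000549·500 - 0.0977 = 0.0271P*, so P* = 0.177/0.0271 = 6.51.

R* ≈ 500, C* ≈ 92.8, P* ≈ 6.51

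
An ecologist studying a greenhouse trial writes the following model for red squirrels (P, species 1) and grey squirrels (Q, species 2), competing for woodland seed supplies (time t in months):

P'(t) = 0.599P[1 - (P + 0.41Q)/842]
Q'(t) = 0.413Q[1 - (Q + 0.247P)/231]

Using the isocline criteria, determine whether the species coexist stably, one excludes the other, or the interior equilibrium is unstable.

stable coexistence

Compare the nullcline intercepts: K1/α12 = 842/0.41 = 2050 > K2 = 231; K2/α21 = 231/0.247 = 935 > K1 = 842.
Since both inequalities hold, each species can invade when rare, so the interior equilibrium is stable.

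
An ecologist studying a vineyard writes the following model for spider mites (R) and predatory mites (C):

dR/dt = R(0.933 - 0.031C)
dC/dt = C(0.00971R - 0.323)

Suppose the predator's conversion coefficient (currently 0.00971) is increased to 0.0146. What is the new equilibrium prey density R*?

At the interior fixed point, setting dC/dt = 0 with C > 0 fixes R* = (predator death rate)/(RC coefficient) — independent of the other coefficients.
With the change, R* = 0.323/0.0146 = 22.1; it falls from 33.3.

R* ≈ 22.1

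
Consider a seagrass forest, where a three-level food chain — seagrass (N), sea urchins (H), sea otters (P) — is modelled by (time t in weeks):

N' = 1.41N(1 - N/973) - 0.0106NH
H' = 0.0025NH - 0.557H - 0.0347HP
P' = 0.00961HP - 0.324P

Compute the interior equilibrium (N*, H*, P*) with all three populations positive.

From dP/dt = 0: 0.00961H* = 0.324, so H* = 33.7.
From dN/dt = 0: 1.41(1 - N*/973) = 0.0106·33.7, giving N* = 973·(1 - 0.253) = 726.
From dH/dt = 0: 0.0025·726 - 0.557 = 0.0347P*, so P* = 1.26/0.0347 = 36.3.

N* ≈ 726, H* ≈ 33.7, P* ≈ 36.3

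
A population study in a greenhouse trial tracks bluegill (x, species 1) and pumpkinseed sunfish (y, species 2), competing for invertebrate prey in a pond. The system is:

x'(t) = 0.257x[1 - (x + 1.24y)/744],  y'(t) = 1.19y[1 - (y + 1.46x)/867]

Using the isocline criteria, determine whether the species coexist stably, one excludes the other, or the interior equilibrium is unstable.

unstable coexistence (outcome depends on initial conditions)

Compare the nullcline intercepts: K1/α12 = 744/1.24 = 600 < K2 = 867; K2/α21 = 867/1.46 = 594 < K1 = 744.
Since both are reversed, neither can invade when rare; the interior point is a saddle.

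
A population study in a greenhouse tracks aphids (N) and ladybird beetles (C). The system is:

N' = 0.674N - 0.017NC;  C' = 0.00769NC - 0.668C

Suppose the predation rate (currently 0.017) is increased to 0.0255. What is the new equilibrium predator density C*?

At the interior fixed point, setting dN/dt = 0 with N > 0 fixes C* = (prey growth rate)/(NC coefficient) — independent of the other coefficients.
With the change, C* = 0.674/0.0255 = 26.4; it falls from 39.6.

C* ≈ 26.4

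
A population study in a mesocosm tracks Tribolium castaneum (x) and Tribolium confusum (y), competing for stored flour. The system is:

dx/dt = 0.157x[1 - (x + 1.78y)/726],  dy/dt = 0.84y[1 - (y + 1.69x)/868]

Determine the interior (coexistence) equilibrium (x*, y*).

Setting both brackets to zero gives the nullclines x + 1.78y = 726 and 1.69x + y = 868.
Substituting y = 868 - 1.69x into the first: x(1 - 1.78·1.69) = 726 - 1.78·868.
So x* = -819/-2.01 = 408, and then y* = 868 - 1.69·408 = 179.

x* ≈ 408, y* ≈ 179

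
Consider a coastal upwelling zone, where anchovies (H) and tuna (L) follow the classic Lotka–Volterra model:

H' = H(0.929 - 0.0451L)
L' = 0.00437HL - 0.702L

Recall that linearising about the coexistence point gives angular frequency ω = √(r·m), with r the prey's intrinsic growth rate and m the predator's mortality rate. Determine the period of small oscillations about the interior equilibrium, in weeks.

Here r = 0.929 and m = 0.702, so r·m = 0.652.
ω = √0.652 = 0.808 per week, hence T = 2π/ω ≈ 7.78 weeks.

T ≈ 7.78 weeks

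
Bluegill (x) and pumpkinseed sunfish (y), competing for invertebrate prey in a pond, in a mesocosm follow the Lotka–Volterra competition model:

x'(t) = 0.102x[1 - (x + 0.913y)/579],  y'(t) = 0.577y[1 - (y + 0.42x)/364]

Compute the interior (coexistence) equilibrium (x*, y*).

x* ≈ 400, y* ≈ 196

Setting both brackets to zero gives the nullclines x + 0.913y = 579 and 0.42x + y = 364.
Substituting y = 364 - 0.42x into the first: x(1 - 0.913·0.42) = 579 - 0.913·364.
So x* = 247/0.617 = 400, and then y* = 364 - 0.42·400 = 196.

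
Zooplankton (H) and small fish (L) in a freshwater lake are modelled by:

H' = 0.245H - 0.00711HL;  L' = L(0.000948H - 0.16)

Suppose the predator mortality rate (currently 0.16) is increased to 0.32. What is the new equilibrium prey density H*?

H* ≈ 338

At the interior fixed point, setting dL/dt = 0 with L > 0 fixes H* = (predator death rate)/(HL coefficient) — independent of the other coefficients.
With the change, H* = 0.32/0.000948 = 338; it rises from 169.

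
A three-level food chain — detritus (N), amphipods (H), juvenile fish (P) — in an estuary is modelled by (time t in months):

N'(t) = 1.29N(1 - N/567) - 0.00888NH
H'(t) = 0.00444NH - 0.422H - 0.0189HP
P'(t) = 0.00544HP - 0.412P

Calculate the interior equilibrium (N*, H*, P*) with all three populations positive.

N* ≈ 271, H* ≈ 75.7, P* ≈ 41.4

From dP/dt = 0: 0.00544H* = 0.412, so H* = 75.7.
From dN/dt = 0: 1.29(1 - N*/567) = 0.00888·75.7, giving N* = 567·(1 - 0.521) = 271.
From dH/dt = 0: 0.00444·271 - 0.422 = 0.0189P*, so P* = 0.783/0.0189 = 41.4.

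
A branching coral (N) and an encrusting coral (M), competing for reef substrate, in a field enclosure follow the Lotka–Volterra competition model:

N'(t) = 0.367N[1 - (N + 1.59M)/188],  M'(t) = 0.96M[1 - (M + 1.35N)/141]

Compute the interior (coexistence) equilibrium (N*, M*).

N* ≈ 31.6, M* ≈ 98.4

Setting both brackets to zero gives the nullclines N + 1.59M = 188 and 1.35N + M = 141.
Substituting M = 141 - 1.35N into the first: N(1 - 1.59·1.35) = 188 - 1.59·141.
So N* = -36.2/-1.15 = 31.6, and then M* = 141 - 1.35·31.6 = 98.4.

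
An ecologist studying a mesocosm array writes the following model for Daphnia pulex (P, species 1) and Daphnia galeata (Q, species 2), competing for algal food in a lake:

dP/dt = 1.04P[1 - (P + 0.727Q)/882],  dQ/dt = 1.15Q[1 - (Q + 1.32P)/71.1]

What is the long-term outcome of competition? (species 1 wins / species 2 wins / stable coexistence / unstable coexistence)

Compare the nullcline intercepts: K1/α12 = 882/0.727 = 1210 > K2 = 71.1; K2/α21 = 71.1/1.32 = 53.9 < K1 = 882.
Since the inequalities point opposite ways, species 1 can invade but species 2 cannot.

species 1 excludes species 2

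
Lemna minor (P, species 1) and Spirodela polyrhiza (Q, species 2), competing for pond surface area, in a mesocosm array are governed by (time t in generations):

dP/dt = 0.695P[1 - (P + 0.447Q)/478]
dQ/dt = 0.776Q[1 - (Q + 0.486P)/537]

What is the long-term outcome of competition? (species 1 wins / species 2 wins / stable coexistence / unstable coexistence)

stable coexistence

Compare the nullcline intercepts: K1/α12 = 478/0.447 = 1070 > K2 = 537; K2/α21 = 537/0.486 = 1100 > K1 = 478.
Since both inequalities hold, each species can invade when rare, so the interior equilibrium is stable.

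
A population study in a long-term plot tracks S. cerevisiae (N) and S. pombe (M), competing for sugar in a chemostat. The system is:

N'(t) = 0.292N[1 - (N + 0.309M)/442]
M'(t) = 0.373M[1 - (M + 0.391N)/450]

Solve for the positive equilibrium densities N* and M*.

N* ≈ 345, M* ≈ 315

Setting both brackets to zero gives the nullclines N + 0.309M = 442 and 0.391N + M = 450.
Substituting M = 450 - 0.391N into the first: N(1 - 0.309·0.391) = 442 - 0.309·450.
So N* = 303/0.879 = 345, and then M* = 450 - 0.391·345 = 315.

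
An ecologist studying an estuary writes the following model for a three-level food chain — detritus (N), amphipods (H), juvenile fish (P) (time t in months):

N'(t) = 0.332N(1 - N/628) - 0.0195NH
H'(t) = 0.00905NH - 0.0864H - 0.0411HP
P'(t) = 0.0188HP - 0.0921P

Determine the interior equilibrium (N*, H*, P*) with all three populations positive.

N* ≈ 447, H* ≈ 4.9, P* ≈ 96.4

From dP/dt = 0: 0.0188H* = 0.0921, so H* = 4.9.
From dN/dt = 0: 0.332(1 - N*/628) = 0.0195·4.9, giving N* = 628·(1 - 0.288) = 447.
From dH/dt = 0: 0.00905·447 - 0.0864 = 0.0411P*, so P* = 3.96/0.0411 = 96.4.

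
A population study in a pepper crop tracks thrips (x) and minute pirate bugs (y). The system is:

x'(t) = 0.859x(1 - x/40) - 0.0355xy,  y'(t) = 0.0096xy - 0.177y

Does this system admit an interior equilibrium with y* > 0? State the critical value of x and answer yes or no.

Threshold x = 18.4; K > 18.4, so yes, the predator persists.

The predator equation gives dy/dt > 0 only when x > 0.177/0.0096 = 18.4.
Without the predator, x → K = 40. Since 40 > 18.4, the predator can invade and persist.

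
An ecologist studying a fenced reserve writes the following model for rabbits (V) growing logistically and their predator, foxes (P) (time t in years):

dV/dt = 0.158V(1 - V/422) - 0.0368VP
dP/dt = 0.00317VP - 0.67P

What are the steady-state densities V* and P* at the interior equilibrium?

From dP/dt = 0 with P > 0: 0.00317V* = 0.67, so V* = 211.
Substitute into dV/dt = 0: 0.158(1 - 211/422) = 0.0368P*.
The bracket is 0.499, giving P* = 0.0789/0.0368 = 2.14.

V* ≈ 211, P* ≈ 2.14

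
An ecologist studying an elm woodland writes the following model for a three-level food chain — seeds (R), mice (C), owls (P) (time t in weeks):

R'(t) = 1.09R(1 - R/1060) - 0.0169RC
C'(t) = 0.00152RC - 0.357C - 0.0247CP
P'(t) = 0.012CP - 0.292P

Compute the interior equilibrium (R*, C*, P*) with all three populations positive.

From dP/dt = 0: 0.012C* = 0.292, so C* = 24.3.
From dR/dt = 0: 1.09(1 - R*/1060) = 0.0169·24.3, giving R* = 1060·(1 - 0.377) = 660.
From dC/dt = 0: 0.00152·660 - 0.357 = 0.0247P*, so P* = 0.646/0.0247 = 26.2.

R* ≈ 660, C* ≈ 24.3, P* ≈ 26.2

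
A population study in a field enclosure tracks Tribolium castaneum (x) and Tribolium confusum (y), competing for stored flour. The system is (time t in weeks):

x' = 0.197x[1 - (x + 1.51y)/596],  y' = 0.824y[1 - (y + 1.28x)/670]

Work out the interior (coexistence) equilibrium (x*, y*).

x* ≈ 446, y* ≈ 99.6

Setting both brackets to zero gives the nullclines x + 1.51y = 596 and 1.28x + y = 670.
Substituting y = 670 - 1.28x into the first: x(1 - 1.51·1.28) = 596 - 1.51·670.
So x* = -416/-0.933 = 446, and then y* = 670 - 1.28·446 = 99.6.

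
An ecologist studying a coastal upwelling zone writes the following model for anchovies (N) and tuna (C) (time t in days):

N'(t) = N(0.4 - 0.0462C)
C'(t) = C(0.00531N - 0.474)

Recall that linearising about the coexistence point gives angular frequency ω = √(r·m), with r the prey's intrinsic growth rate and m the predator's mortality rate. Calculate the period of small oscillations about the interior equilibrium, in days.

Here r = 0.4 and m = 0.474, so r·m = 0.19.
ω = √0.19 = 0.435 per day, hence T = 2π/ω ≈ 14.4 days.

T ≈ 14.4 days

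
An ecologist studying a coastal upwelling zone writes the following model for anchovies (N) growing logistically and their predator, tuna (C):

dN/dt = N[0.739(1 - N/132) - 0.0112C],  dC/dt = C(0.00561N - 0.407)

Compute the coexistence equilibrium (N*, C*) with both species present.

From dC/dt = 0 with C > 0: 0.00561N* = 0.407, so N* = 72.5.
Substitute into dN/dt = 0: 0.739(1 - 72.5/132) = 0.0112C*.
The bracket is 0.45, giving C* = 0.333/0.0112 = 29.7.

N* ≈ 72.5, C* ≈ 29.7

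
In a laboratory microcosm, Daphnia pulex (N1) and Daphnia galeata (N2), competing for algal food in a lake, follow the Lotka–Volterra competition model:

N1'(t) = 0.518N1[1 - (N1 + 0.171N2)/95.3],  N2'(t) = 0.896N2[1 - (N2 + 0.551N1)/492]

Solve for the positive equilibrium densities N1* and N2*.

N1* ≈ 12.3, N2* ≈ 485

Setting both brackets to zero gives the nullclines N1 + 0.171N2 = 95.3 and 0.551N1 + N2 = 492.
Substituting N2 = 492 - 0.551N1 into the first: N1(1 - 0.171·0.551) = 95.3 - 0.171·492.
So N1* = 11.2/0.906 = 12.3, and then N2* = 492 - 0.551·12.3 = 485.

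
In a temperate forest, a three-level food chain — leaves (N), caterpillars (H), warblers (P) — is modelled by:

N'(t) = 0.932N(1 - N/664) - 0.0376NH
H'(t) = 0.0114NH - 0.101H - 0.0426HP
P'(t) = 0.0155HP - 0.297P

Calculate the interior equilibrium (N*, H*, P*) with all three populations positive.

From dP/dt = 0: 0.0155H* = 0.297, so H* = 19.2.
From dN/dt = 0: 0.932(1 - N*/664) = 0.0376·19.2, giving N* = 664·(1 - 0.773) = 151.
From dH/dt = 0: 0.0114·151 - 0.101 = 0.0426P*, so P* = 1.62/0.0426 = 38.

N* ≈ 151, H* ≈ 19.2, P* ≈ 38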